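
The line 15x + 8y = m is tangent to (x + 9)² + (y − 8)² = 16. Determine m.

Tangency holds when the distance from the centre (−9, 8) to the line equals the radius 4:
|15·(−9) + 8·8 − m| / √289 = 4
|m − (−71)| = 4·17, so m = −3 or m = −139.

m = −139 or m = −3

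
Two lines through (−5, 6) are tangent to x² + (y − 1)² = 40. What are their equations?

A line y − (6) = m(x − (−5)) is tangent when its distance from (0, 1) is 2√10:
[m·(5) − (−5)]² = 40(m² + 1)
3m² − 10m + 3 = 0, so m = 1/3 or m = 3.
With m = 1/3: x − 3y = −23. With m = 3: 3x − y = −21.

x − 3y = −23 and 3x − y = −21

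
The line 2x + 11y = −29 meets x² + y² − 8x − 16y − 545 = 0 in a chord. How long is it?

20√5

Express y = (−29 − 2x)/11 and substitute into the circle:
125x² − 500x − 60000 = 0  ⟹  x² − 4x − 480 = 0
x = 24 or x = −20, giving (24, −7) and (−20, 1).
|(24, −7) − (−20, 1)| = √((44)² + (−8)²) = 20√5.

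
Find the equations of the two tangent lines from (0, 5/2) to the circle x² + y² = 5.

A line y − (5/2) = m(x − (0)) is tangent when its distance from (0, 0) is √5:
[m·(0) − (−5/2)]² = 5(m² + 1)
4m² − 1 = 0, so m = 1/2 or m = −1/2.
With m = 1/2: x − 2y = −5. With m = −1/2: x + 2y = 5.

x − 2y = −5 and x + 2y = 5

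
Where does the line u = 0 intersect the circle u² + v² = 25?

The line gives u = 0. Substituting into the circle:
v² − 25 = 0
v = 5 or v = −5, giving (0, 5) and (0, −5).

(0, −5) and (0, 5)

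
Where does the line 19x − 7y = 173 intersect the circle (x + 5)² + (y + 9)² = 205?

(1, −22) and (8, −3)

Express y = (−173 + 19x)/7 and substitute into the circle:
410x² − 3690x + 3280 = 0  ⟹  x² − 9x + 8 = 0
x = 8 or x = 1, giving (8, −3) and (1, −22).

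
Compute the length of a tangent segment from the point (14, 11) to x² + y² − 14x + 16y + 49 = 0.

The centre is (7, −8) and r = 8. The square of the distance from P to the centre is 49 + 361 = 410.
By the tangent–radius right angle, tangent length = √(|PO|² − r²) = √346.

√346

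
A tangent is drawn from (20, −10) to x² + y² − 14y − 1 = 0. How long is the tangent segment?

3√71

The centre is (0, 7) and r = 5√2. The square of the distance from P to the centre is 400 + 289 = 689.
The tangent meets the radius at right angles, so tangent² = |PO|² − r² = 689 − 50 = 639.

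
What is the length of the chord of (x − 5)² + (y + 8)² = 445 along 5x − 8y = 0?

From the line, y = (5x)/8. Substituting:
89x² − 22784 = 0  ⟹  x² − 256 = 0
x = 16 or x = −16, giving (16, 10) and (−16, −10).
Chord length = distance between (16, 10) and (−16, −10) = √1424 = 4√89.

4√89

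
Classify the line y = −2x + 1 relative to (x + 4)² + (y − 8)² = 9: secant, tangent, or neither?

secant

Centre (−4, 8), r² = 9. Distance² from centre to line = (−1)²/5 = 1/5.
Since d² < r², the line cuts the circle twice.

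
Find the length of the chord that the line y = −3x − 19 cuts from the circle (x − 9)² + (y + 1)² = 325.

The distance from (9, −1) to the line is 45/√10, and r² = 325.
Chord = 2√(r² − d²) = 2·√(245/2) = 7√10.

7√10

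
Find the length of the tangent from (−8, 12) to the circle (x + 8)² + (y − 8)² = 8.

With centre O = (−8, 8), |OP|² = 16 and r² = 8.
By the tangent–radius right angle, tangent length = √(|PO|² − r²) = √8 = 2√2.

2√2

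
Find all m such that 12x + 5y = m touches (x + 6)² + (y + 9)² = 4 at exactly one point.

For a tangent, require d(centre, line) = r = 2.
|12·(−6) + 5·(−9) − m| / √169 = 2
|m − (−117)| = 2·13, so m = −91 or m = −143.

m = −143 or m = −91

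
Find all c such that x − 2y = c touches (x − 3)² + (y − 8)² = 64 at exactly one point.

The line touches the circle iff its distance from (3, 8) is 8:
|1·3 − 2·8 − c| / √5 = 8
|c − (−13)| = 8√5.

c = −13 ± 8√5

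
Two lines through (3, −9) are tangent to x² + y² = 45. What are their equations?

x + 2y = −15 and 2x − y = 15

Write the tangent as mx − y + (−9 − m·(3)) = 0 and set its distance from the centre to 3√5:
[m·(−3) − (9)]² = 45(m² + 1)
2m² − 3m − 2 = 0, so m = −1/2 or m = 2.
With m = −1/2: x + 2y = −15. With m = 2: 2x − y = 15.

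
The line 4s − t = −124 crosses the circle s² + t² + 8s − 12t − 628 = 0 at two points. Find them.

Substitute t = 4s + 124:
17s² + 952s + 13260 = 0  ⟹  s² + 56s + 780 = 0
s = −26 or s = −30, giving (−26, 20) and (−30, 4).

(−30, 4) and (−26, 20)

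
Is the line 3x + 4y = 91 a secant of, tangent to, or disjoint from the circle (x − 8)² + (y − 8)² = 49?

tangent

d² = (3·8 + 4·8 − (91))²/25 = 49; r² = 49.
Since d² = r², the line is tangent.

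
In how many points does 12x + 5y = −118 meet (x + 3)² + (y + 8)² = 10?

0

Centre (−3, −8), r² = 10. Distance² from centre to line = (42)²/169 = 1764/169.
Since d² > r², the line lies outside the circle.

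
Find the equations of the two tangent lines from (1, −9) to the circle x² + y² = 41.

Let a tangent through (1, −9) have slope m. Its distance from (0, 0) must equal √41:
[m·(−1) − (9)]² = 41(m² + 1)
20m² − 9m − 20 = 0, so m = 5/4 or m = −4/5.
Through (1, −9) these give 5x − 4y = 41 and 4x + 5y = −41.

5x − 4y = 41 and 4x + 5y = −41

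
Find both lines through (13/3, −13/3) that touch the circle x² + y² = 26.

x − 5y = 26 and 5x − y = 26

Let a tangent through (13/3, −13/3) have slope m. Its distance from (0, 0) must equal √26:
(−13/3m − (13/3))² = 26(m² + 1)
5m² − 26m + 5 = 0, so m = 1/5 or m = 5.
Through (13/3, −13/3) these give x − 5y = 26 and 5x − y = 26.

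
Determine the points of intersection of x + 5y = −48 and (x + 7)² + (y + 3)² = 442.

(−28, −4) and (12, −12)

Substitute y = (−48 − x)/5:
26x² + 416x − 8736 = 0  ⟹  x² + 16x − 336 = 0
x = 12 or x = −28, giving (12, −12) and (−28, −4).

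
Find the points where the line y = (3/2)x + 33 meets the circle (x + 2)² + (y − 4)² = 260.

From the line, y = (66 + 3x)/2. Substituting:
13x² + 364x + 2340 = 0  ⟹  x² + 28x + 180 = 0
x = −10 or x = −18, giving (−10, 18) and (−18, 6).

(−18, 6) and (−10, 18)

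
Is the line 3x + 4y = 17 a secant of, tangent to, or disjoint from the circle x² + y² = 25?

Centre (0, 0), r² = 25. Distance² from centre to line = (−17)²/25 = 289/25.
Since d² < r², the line cuts the circle twice.

secant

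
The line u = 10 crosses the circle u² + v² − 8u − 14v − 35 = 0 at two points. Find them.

The line gives u = 10. Substituting into the circle:
v² − 14v − 15 = 0
v = 15 or v = −1, giving (10, 15) and (10, −1).

(10, −1) and (10, 15)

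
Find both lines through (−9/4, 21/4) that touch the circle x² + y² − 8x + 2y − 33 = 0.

x − 7y = −39 and 7x − y = −21

Write the tangent as mx − y + (21/4 − m·(−9/4)) = 0 and set its distance from the centre to 5√2:
[m·(25/4) − (−25/4)]² = 50(m² + 1)
7m² − 50m + 7 = 0, so m = 1/7 or m = 7.
With m = 1/7: x − 7y = −39. With m = 7: 7x − y = −21.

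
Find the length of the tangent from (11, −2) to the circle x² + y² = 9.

2√29

The centre is (0, 0) and r = 3. The square of the distance from P to the centre is 121 + 4 = 125.
By the tangent–radius right angle, tangent length = √(|PO|² − r²) = √116 = 2√29.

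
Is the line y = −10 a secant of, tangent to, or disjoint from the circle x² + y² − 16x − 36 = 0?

Substituting the line into the circle gives x² − 16x + 64 = 0.
Δ = 256 − 256 = 0.
A repeated root: the line is tangent.

tangent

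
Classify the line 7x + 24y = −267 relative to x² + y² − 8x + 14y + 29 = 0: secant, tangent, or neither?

Centre (4, −7), r² = 36. Distance² from centre to line = (127)²/625 = 16129/625.
Since d² < r², the line cuts the circle twice.

secant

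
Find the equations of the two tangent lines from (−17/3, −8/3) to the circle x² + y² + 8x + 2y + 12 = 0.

x + 2y = −11 and 2x + y = −14

Write the tangent as mx − y + (−8/3 − m·(−17/3)) = 0 and set its distance from the centre to √5:
[m·(5/3) − (5/3)]² = 5(m² + 1)
2m² + 5m + 2 = 0, so m = −1/2 or m = −2.
With m = −1/2: x + 2y = −11. With m = −2: 2x + y = −14.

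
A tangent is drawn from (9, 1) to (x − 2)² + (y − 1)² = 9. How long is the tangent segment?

The centre is (2, 1) and r = 3. The square of the distance from P to the centre is 49 + 0 = 49.
Power of the point: PT² = |PO|² − r² = 40, so PT = 2√10.

2√10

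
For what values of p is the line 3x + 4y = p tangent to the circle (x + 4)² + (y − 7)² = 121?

p = −39 or p = 71

The line touches the circle iff its distance from (−4, 7) is 11:
|3·(−4) + 4·7 − p| / √25 = 11
|p − (16)| = 11·5, so p = 71 or p = −39.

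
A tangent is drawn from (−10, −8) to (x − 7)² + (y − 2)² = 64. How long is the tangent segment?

The centre is (7, 2) and r = 8. The square of the distance from P to the centre is 289 + 100 = 389.
By the tangent–radius right angle, tangent length = √(|PO|² − r²) = √325 = 5√13.

5√13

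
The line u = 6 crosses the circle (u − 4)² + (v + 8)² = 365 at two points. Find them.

The line gives u = 6. Substituting into the circle:
v² + 16v − 297 = 0
v = 11 or v = −27, giving (6, 11) and (6, −27).

(6, −27) and (6, 11)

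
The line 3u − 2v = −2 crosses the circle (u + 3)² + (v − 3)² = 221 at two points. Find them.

(−8, −11) and (8, 13)

From the line, v = (2 + 3u)/2. Substituting:
13u² − 832 = 0  ⟹  u² − 64 = 0
u = 8 or u = −8, giving (8, 13) and (−8, −11).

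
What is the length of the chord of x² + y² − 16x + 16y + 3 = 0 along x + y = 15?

5√2

Substitute y = −x + 15:
2x² − 62x + 468 = 0  ⟹  x² − 31x + 234 = 0
x = 18 or x = 13, giving (18, −3) and (13, 2).
Chord length = distance between (18, −3) and (13, 2) = √50 = 5√2.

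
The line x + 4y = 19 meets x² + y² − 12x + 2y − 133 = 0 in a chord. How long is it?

Express y = (19 − x)/4 and substitute into the circle:
17x² − 238x − 1615 = 0  ⟹  x² − 14x − 95 = 0
x = 19 or x = −5, giving (19, 0) and (−5, 6).
|(19, 0) − (−5, 6)| = √((24)² + (−6)²) = 6√17.

6√17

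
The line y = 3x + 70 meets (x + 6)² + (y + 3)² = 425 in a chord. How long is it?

The distance from (−6, −3) to the line is 55/√10, and r² = 425.
Chord = 2√(r² − d²) = 2·√(245/2) = 7√10.

7√10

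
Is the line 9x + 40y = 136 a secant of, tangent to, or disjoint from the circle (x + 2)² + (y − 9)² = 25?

Substituting the line into the circle gives 1681x² + 10432x + 16576 = 0.
Discriminant = (10432)² − 4·1681·(16576) = −2630400 < 0.
No real roots: the line does not meet the circle.

disjoint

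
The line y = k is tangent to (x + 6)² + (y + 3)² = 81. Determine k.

Tangency holds when the distance from the centre (−6, −3) to the line equals the radius 9:
|0·(−6) + 1·(−3) − k| / √1 = 9
|k − (−3)| = 9, so k = 6 or k = −12.

k = −12 or k = 6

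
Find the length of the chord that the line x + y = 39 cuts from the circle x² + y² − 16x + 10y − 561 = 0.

Express y = −x + 39 and substitute into the circle:
2x² − 104x + 1350 = 0  ⟹  x² − 52x + 675 = 0
x = 27 or x = 25, giving (27, 12) and (25, 14).
|(27, 12) − (25, 14)| = √((2)² + (−2)²) = 2√2.

2√2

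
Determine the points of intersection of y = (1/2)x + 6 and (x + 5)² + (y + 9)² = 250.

(−20, −4) and (0, 6)

From the line, y = (12 + x)/2. Substituting:
5x² + 100x = 0  ⟹  x² + 20x = 0
x = 0 or x = −20, giving (0, 6) and (−20, −4).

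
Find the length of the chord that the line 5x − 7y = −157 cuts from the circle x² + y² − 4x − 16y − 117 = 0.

Express y = (157 + 5x)/7 and substitute into the circle:
74x² + 814x + 1332 = 0  ⟹  x² + 11x + 18 = 0
x = −2 or x = −9, giving (−2, 21) and (−9, 16).
Chord length = distance between (−2, 21) and (−9, 16) = √74 = √74.

√74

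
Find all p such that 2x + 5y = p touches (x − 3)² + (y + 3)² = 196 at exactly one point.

Tangency holds when the distance from the centre (3, −3) to the line equals the radius 14:
|2·3 + 5·(−3) − p| / √29 = 14
|p − (−9)| = 14√29.

p = −9 ± 14√29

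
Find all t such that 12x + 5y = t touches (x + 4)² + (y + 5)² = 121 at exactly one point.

The line touches the circle iff its distance from (−4, −5) is 11:
|12·(−4) + 5·(−5) − t| / √169 = 11
|t − (−73)| = 11·13, so t = 70 or t = −216.

t = −216 or t = 70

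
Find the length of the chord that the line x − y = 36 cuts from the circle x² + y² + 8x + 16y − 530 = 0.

The distance from (−4, −8) to the line is 32/√2, and r² = 610.
Half the chord is √(r² − d²) = √(98), so the full chord is 14√2.

14√2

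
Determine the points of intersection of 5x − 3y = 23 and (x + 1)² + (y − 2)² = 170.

(−2, −11) and (10, 9)

From the line, y = (−23 + 5x)/3. Substituting:
34x² − 272x − 680 = 0  ⟹  x² − 8x − 20 = 0
x = 10 or x = −2, giving (10, 9) and (−2, −11).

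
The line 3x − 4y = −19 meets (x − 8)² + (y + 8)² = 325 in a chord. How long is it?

The distance from (8, −8) to the line is 75/√25, and r² = 325.
Chord = 2√(r² − d²) = 2·√(100) = 20.

20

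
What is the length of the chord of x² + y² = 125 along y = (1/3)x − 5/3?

Centre (0, 0), r² = 125. Perpendicular distance d from centre to line = |−5| / √10 = 5/√10.
Chord = 2√(r² − d²) = 2·√(245/2) = 7√10.

7√10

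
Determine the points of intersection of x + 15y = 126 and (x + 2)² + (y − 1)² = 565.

(−24, 10) and (21, 7)

Substitute y = (126 − x)/15:
226x² + 678x − 113904 = 0  ⟹  x² + 3x − 504 = 0
x = 21 or x = −24, giving (21, 7) and (−24, 10).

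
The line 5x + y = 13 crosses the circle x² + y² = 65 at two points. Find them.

(1, 8) and (4, −7)

Express y = −5x + 13 and substitute into the circle:
26x² − 130x + 104 = 0  ⟹  x² − 5x + 4 = 0
x = 4 or x = 1, giving (4, −7) and (1, 8).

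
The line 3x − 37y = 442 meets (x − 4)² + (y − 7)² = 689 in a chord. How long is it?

√1378

Centre (4, 7), r² = 689. Perpendicular distance d from centre to line = |−689| / √1378 = 689/√1378.
Chord = 2√(r² − d²) = 2·√(689/2) = √1378.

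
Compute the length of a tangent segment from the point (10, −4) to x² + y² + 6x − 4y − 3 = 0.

3√21

Centre (−3, 2), r² = 16. |PO|² = (13)² + (−6)² = 205.
The tangent meets the radius at right angles, so tangent² = |PO|² − r² = 205 − 16 = 189.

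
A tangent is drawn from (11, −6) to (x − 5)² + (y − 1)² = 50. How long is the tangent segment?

With centre O = (5, 1), |OP|² = 85 and r² = 50.
Power of the point: PT² = |PO|² − r² = 35, so PT = √35.

√35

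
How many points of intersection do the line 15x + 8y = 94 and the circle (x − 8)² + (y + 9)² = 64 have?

Substituting the line into the circle gives 289x² − 6004x + 27556 = 0.
Discriminant = (−6004)² − 4·289·(27556) = 4193280 > 0.
Two real roots: the line is a secant.

2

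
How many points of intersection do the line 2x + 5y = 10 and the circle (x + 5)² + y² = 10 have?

0

Substituting the line into the circle gives 29x² + 210x + 475 = 0.
Δ = 44100 − 55100 = −11000.
No real roots: the line does not meet the circle.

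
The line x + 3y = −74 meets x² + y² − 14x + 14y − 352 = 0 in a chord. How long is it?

6√10

Centre (7, −7), r² = 450. Perpendicular distance d from centre to line = |60| / √10 = 60/√10.
Half the chord is √(r² − d²) = √(90), so the full chord is 6√10.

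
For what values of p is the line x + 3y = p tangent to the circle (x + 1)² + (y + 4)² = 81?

p = −13 ± 9√10

For a tangent, require d(centre, line) = r = 9.
|1·(−1) + 3·(−4) − p| / √10 = 9
|p − (−13)| = 9√10.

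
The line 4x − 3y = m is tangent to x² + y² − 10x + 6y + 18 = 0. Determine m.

The line touches the circle iff its distance from (5, −3) is 4:
|4·5 − 3·(−3) − m| / √25 = 4
|m − (29)| = 4·5, so m = 49 or m = 9.

m = 9 or m = 49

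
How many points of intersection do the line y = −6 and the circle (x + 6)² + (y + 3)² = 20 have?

2

Substituting the line into the circle gives x² + 12x + 25 = 0.
Discriminant = (12)² − 4·1·(25) = 44 > 0.
Two real roots: the line is a secant.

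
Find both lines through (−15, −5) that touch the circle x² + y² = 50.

A line y − (−5) = m(x − (−15)) is tangent when its distance from (0, 0) is 5√2:
(15m − (5))² = 50(m² + 1)
7m² − 6m − 1 = 0, so m = −1/7 or m = 1.
With m = −1/7: x + 7y = −50. With m = 1: x − y = −10.

x + 7y = −50 and x − y = −10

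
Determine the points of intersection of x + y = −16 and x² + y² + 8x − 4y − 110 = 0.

Express y = −x − 16 and substitute into the circle:
2x² + 44x + 210 = 0  ⟹  x² + 22x + 105 = 0
x = −7 or x = −15, giving (−7, −9) and (−15, −1).

(−15, −1) and (−7, −9)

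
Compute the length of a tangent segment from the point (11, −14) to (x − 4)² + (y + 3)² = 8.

9√2

With centre O = (4, −3), |OP|² = 170 and r² = 8.
The tangent meets the radius at right angles, so tangent² = |PO|² − r² = 170 − 8 = 162.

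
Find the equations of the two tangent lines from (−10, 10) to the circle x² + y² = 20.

x + 2y = 10 and 2x + y = −10

Let a tangent through (−10, 10) have slope m. Its distance from (0, 0) must equal 2√5:
[m·(10) − (−10)]² = 20(m² + 1)
2m² + 5m + 2 = 0, so m = −1/2 or m = −2.
With m = −1/2: x + 2y = 10. With m = −2: 2x + y = −10.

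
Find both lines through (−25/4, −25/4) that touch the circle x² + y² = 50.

x + 7y = −50 and 7x + y = −50

Write the tangent as mx − y + (−25/4 − m·(−25/4)) = 0 and set its distance from the centre to 5√2:
(25/4m − (25/4))² = 50(m² + 1)
7m² + 50m + 7 = 0, so m = −1/7 or m = −7.
Through (−25/4, −25/4) these give x + 7y = −50 and 7x + y = −50.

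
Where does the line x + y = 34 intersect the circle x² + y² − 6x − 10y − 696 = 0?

(2, 32) and (30, 4)

Substitute y = −x + 34:
2x² − 64x + 120 = 0  ⟹  x² − 32x + 60 = 0
x = 30 or x = 2, giving (30, 4) and (2, 32).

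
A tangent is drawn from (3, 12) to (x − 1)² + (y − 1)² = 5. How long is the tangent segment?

The centre is (1, 1) and r = √5. The square of the distance from P to the centre is 4 + 121 = 125.
Power of the point: PT² = |PO|² − r² = 120, so PT = 2√30.

2√30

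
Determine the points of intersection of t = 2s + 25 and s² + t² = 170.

(−13, −1) and (−7, 11)

From the line, t = 2s + 25. Substituting:
5s² + 100s + 455 = 0  ⟹  s² + 20s + 91 = 0
s = −7 or s = −13, giving (−7, 11) and (−13, −1).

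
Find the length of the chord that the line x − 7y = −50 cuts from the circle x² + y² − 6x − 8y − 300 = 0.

From the line, y = (50 + x)/7. Substituting:
50x² − 250x − 15000 = 0  ⟹  x² − 5x − 300 = 0
x = 20 or x = −15, giving (20, 10) and (−15, 5).
|(20, 10) − (−15, 5)| = √((35)² + (5)²) = 25√2.

25√2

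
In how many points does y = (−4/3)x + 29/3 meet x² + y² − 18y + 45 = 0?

Substituting the line into the circle gives 25x² − 16x − 320 = 0.
Δ = 256 − (−32000) = 32256.
Two real roots: the line is a secant.

2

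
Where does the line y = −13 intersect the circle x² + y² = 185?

(−4, −13) and (4, −13)

Substitute y = −13:
x² − 16 = 0
x = 4 or x = −4, giving (4, −13) and (−4, −13).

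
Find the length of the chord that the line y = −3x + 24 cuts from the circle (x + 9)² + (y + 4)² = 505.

Centre (−9, −4), r² = 505. Perpendicular distance d from centre to line = |−55| / √10 = 55/√10.
Half the chord is √(r² − d²) = √(405/2), so the full chord is 9√10.

9√10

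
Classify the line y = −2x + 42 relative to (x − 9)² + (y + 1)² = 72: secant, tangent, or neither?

neither

Centre (9, −1), r² = 72. Distance² from centre to line = (−25)²/5 = 125.
Since d² > r², the line lies outside the circle.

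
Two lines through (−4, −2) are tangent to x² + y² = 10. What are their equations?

x + 3y = −10 and 3x − y = −10

Let a tangent through (−4, −2) have slope m. Its distance from (0, 0) must equal √10:
[m·(4) − (2)]² = 10(m² + 1)
3m² − 8m − 3 = 0, so m = −1/3 or m = 3.
With m = −1/3: x + 3y = −10. With m = 3: 3x − y = −10.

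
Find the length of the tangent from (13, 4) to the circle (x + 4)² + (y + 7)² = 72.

With centre O = (−4, −7), |OP|² = 410 and r² = 72.
The tangent meets the radius at right angles, so tangent² = |PO|² − r² = 410 − 72 = 338.

13√2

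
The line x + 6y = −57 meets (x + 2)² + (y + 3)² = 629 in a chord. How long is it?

8√37

From the line, y = (−57 − x)/6. Substituting:
37x² + 222x − 20979 = 0  ⟹  x² + 6x − 567 = 0
x = 21 or x = −27, giving (21, −13) and (−27, −5).
Chord length = distance between (21, −13) and (−27, −5) = √2368 = 8√37.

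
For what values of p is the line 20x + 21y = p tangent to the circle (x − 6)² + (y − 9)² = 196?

p = −97 or p = 715

For a tangent, require d(centre, line) = r = 14.
|20·6 + 21·9 − p| / √841 = 14
|p − (309)| = 14·29, so p = 715 or p = −97.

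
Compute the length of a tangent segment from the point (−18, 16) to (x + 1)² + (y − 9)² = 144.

√194

Centre (−1, 9), r² = 144. |PO|² = (−17)² + (7)² = 338.
By the tangent–radius right angle, tangent length = √(|PO|² − r²) = √194.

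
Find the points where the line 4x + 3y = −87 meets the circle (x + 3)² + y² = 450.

(−24, 3) and (−6, −21)

Express y = (−87 − 4x)/3 and substitute into the circle:
25x² + 750x + 3600 = 0  ⟹  x² + 30x + 144 = 0
x = −6 or x = −24, giving (−6, −21) and (−24, 3).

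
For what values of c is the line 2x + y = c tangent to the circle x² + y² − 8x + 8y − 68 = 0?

For a tangent, require d(centre, line) = r = 10.
|2·4 + 1·(−4) − c| / √5 = 10
|c − (4)| = 10√5.

c = 4 ± 10√5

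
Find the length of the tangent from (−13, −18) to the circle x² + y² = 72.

Centre (0, 0), r² = 72. |PO|² = (−13)² + (−18)² = 493.
The tangent meets the radius at right angles, so tangent² = |PO|² − r² = 493 − 72 = 421.

√421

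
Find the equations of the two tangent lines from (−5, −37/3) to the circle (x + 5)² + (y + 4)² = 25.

4x − 3y = 17 and 4x + 3y = −57

Let a tangent through (−5, −37/3) have slope m. Its distance from (−5, −4) must equal 5:
(0m − (25/3))² = 25(m² + 1)
9m² − 16 = 0, so m = 4/3 or m = −4/3.
With m = 4/3: 4x − 3y = 17. With m = −4/3: 4x + 3y = −57.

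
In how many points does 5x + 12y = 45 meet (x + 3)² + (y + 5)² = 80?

0

d² = (5·(−3) + 12·(−5) − (45))²/169 = 14400/169; r² = 80.
Since d² > r², the line lies outside the circle.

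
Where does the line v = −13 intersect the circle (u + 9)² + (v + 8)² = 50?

Substitute v = −13:
u² + 18u + 56 = 0
u = −4 or u = −14, giving (−4, −13) and (−14, −13).

(−14, −13) and (−4, −13)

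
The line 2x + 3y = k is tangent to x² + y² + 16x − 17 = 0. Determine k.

Tangency holds when the distance from the centre (−8, 0) to the line equals the radius 9:
|2·(−8) + 3·0 − k| / √13 = 9
|k − (−16)| = 9√13.

k = −16 ± 9√13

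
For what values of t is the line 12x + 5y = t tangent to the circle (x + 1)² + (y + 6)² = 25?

t = −107 or t = 23

For a tangent, require d(centre, line) = r = 5.
|12·(−1) + 5·(−6) − t| / √169 = 5
|t − (−42)| = 5·13, so t = 23 or t = −107.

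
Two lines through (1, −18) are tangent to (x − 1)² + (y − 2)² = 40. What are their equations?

3x + y = −15 and 3x − y = 21

Write the tangent as mx − y + (−18 − m·(1)) = 0 and set its distance from the centre to 2√10:
(0m − (20))² = 40(m² + 1)
m² − 9 = 0, so m = −3 or m = 3.
Through (1, −18) these give 3x + y = −15 and 3x − y = 21.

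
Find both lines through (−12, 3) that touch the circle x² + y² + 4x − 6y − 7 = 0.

x − 2y = −18 and x + 2y = −6

Write the tangent as mx − y + (3 − m·(−12)) = 0 and set its distance from the centre to 2√5:
[m·(10) − (0)]² = 20(m² + 1)
4m² − 1 = 0, so m = 1/2 or m = −1/2.
With m = 1/2: x − 2y = −18. With m = −1/2: x + 2y = −6.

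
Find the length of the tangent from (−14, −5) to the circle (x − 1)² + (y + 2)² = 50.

Centre (1, −2), r² = 50. |PO|² = (−15)² + (−3)² = 234.
By the tangent–radius right angle, tangent length = √(|PO|² − r²) = √184 = 2√46.

2√46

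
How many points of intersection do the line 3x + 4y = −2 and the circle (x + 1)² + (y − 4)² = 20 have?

Centre (−1, 4), r² = 20. Distance² from centre to line = (15)²/25 = 9.
Since d² < r², the line cuts the circle twice.

2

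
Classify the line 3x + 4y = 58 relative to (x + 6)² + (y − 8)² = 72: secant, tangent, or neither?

neither

d² = (3·(−6) + 4·8 − (58))²/25 = 1936/25; r² = 72.
Since d² > r², the line lies outside the circle.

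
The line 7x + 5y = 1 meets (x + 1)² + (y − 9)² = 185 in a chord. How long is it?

From the line, y = (1 − 7x)/5. Substituting:
74x² + 666x − 2664 = 0  ⟹  x² + 9x − 36 = 0
x = 3 or x = −12, giving (3, −4) and (−12, 17).
|(3, −4) − (−12, 17)| = √((15)² + (−21)²) = 3√74.

3√74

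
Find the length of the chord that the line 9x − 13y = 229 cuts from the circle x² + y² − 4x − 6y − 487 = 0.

The distance from (2, 3) to the line is 250/√250, and r² = 500.
Chord = 2√(r² − d²) = 2·√(250) = 10√10.

10√10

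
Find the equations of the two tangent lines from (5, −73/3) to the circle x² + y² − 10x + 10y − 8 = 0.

7x + 3y = −38 and 7x − 3y = 108

Let a tangent through (5, −73/3) have slope m. Its distance from (5, −5) must equal √58:
(0m − (58/3))² = 58(m² + 1)
9m² − 49 = 0, so m = −7/3 or m = 7/3.
With m = −7/3: 7x + 3y = −38. With m = 7/3: 7x − 3y = 108.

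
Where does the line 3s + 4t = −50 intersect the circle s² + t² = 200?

Express t = (−50 − 3s)/4 and substitute into the circle:
25s² + 300s − 700 = 0  ⟹  s² + 12s − 28 = 0
s = 2 or s = −14, giving (2, −14) and (−14, −2).

(−14, −2) and (2, −14)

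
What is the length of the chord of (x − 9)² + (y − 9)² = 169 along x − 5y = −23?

5√26

The distance from (9, 9) to the line is 13/√26, and r² = 169.
Chord = 2√(r² − d²) = 2·√(325/2) = 5√26.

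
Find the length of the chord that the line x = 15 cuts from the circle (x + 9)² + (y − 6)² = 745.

The distance from (−9, 6) to the line is 24, and r² = 745.
Half the chord is √(r² − d²) = √(169), so the full chord is 26.

26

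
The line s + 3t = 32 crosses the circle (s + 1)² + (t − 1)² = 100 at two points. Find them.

(−1, 11) and (5, 9)

Substitute t = (32 − s)/3:
10s² − 40s − 50 = 0  ⟹  s² − 4s − 5 = 0
s = 5 or s = −1, giving (5, 9) and (−1, 11).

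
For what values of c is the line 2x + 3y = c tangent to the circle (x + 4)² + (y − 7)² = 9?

The line touches the circle iff its distance from (−4, 7) is 3:
|2·(−4) + 3·7 − c| / √13 = 3
|c − (13)| = 3√13.

c = 13 ± 3√13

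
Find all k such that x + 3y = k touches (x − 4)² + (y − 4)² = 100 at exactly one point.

k = 16 ± 10√10

Tangency holds when the distance from the centre (4, 4) to the line equals the radius 10:
|1·4 + 3·4 − k| / √10 = 10
|k − (16)| = 10√10.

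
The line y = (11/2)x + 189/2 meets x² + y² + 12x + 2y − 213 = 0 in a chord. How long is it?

10√5

Substitute y = (189 + 11x)/2:
125x² + 4250x + 35625 = 0  ⟹  x² + 34x + 285 = 0
x = −15 or x = −19, giving (−15, 12) and (−19, −10).
|(−15, 12) − (−19, −10)| = √((4)² + (22)²) = 10√5.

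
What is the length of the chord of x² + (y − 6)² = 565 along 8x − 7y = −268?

From the line, y = (268 + 8x)/7. Substituting:
113x² + 3616x + 23391 = 0  ⟹  x² + 32x + 207 = 0
x = −9 or x = −23, giving (−9, 28) and (−23, 12).
Chord length = distance between (−9, 28) and (−23, 12) = √452 = 2√113.

2√113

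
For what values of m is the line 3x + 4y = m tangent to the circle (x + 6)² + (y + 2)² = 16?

m = −46 or m = −6

Tangency holds when the distance from the centre (−6, −2) to the line equals the radius 4:
|3·(−6) + 4·(−2) − m| / √25 = 4
|m − (−26)| = 4·5, so m = −6 or m = −46.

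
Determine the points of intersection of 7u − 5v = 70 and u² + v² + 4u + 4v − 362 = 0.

From the line, v = (−70 + 7u)/5. Substituting:
74u² − 740u − 5550 = 0  ⟹  u² − 10u − 75 = 0
u = 15 or u = −5, giving (15, 7) and (−5, −21).

(−5, −21) and (15, 7)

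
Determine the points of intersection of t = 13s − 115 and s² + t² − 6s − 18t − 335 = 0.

From the line, t = 13s − 115. Substituting:
170s² − 3230s + 14960 = 0  ⟹  s² − 19s + 88 = 0
s = 11 or s = 8, giving (11, 28) and (8, −11).

(8, −11) and (11, 28)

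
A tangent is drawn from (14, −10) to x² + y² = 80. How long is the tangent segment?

With centre O = (0, 0), |OP|² = 296 and r² = 80.
Power of the point: PT² = |PO|² − r² = 216, so PT = 6√6.

6√6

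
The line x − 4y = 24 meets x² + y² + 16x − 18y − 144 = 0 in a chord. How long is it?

2√17

From the line, y = (−24 + x)/4. Substituting:
17x² + 136x = 0  ⟹  x² + 8x = 0
x = 0 or x = −8, giving (0, −6) and (−8, −8).
|(0, −6) − (−8, −8)| = √((8)² + (2)²) = 2√17.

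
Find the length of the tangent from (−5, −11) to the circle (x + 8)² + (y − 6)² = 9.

17

Centre (−8, 6), r² = 9. |PO|² = (3)² + (−17)² = 298.
Power of the point: PT² = |PO|² − r² = 289, so PT = 17.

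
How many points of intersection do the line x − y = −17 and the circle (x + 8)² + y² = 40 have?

0

Centre (−8, 0), r² = 40. Distance² from centre to line = (9)²/2 = 81/2.
Since d² > r², the line lies outside the circle.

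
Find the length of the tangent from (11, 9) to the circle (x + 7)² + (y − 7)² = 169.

√159

Centre (−7, 7), r² = 169. |PO|² = (18)² + (2)² = 328.
The tangent meets the radius at right angles, so tangent² = |PO|² − r² = 328 − 169 = 159.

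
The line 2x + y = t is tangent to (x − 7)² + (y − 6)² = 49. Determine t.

The line touches the circle iff its distance from (7, 6) is 7:
|2·7 + 1·6 − t| / √5 = 7
|t − (20)| = 7√5.

t = 20 ± 7√5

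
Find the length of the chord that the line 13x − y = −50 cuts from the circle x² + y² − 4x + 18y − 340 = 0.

3√170

Substitute y = 13x + 50:
170x² + 1530x + 3060 = 0  ⟹  x² + 9x + 18 = 0
x = −3 or x = −6, giving (−3, 11) and (−6, −28).
Chord length = distance between (−3, 11) and (−6, −28) = √1530 = 3√170.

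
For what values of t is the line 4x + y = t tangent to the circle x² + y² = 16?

For a tangent, require d(centre, line) = r = 4.
|4·0 + 1·0 − t| / √17 = 4
|t| = 4√17.

t = ±4√17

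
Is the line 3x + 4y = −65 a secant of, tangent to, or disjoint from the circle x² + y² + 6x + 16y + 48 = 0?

secant

d² = (3·(−3) + 4·(−8) − (−65))²/25 = 576/25; r² = 25.
Since d² < r², the line cuts the circle twice.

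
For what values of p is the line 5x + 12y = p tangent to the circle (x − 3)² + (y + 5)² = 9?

p = −84 or p = −6

The line touches the circle iff its distance from (3, −5) is 3:
|5·3 + 12·(−5) − p| / √169 = 3
|p − (−45)| = 3·13, so p = −6 or p = −84.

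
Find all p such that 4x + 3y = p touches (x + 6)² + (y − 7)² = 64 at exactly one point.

p = −43 or p = 37

The line touches the circle iff its distance from (−6, 7) is 8:
|4·(−6) + 3·7 − p| / √25 = 8
|p − (−3)| = 8·5, so p = 37 or p = −43.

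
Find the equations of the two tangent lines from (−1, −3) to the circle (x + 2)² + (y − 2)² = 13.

2x + 3y = −11 and 3x − 2y = 3

Let a tangent through (−1, −3) have slope m. Its distance from (−2, 2) must equal √13:
[m·(−1) − (5)]² = 13(m² + 1)
6m² − 5m − 6 = 0, so m = −2/3 or m = 3/2.
Through (−1, −3) these give 2x + 3y = −11 and 3x − 2y = 3.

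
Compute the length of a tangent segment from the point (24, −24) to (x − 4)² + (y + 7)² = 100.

√589

The centre is (4, −7) and r = 10. The square of the distance from P to the centre is 400 + 289 = 689.
The tangent meets the radius at right angles, so tangent² = |PO|² − r² = 689 − 100 = 589.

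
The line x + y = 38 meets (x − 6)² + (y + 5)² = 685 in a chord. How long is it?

√2

The distance from (6, −5) to the line is 37/√2, and r² = 685.
Chord = 2√(r² − d²) = 2·√(1/2) = √2.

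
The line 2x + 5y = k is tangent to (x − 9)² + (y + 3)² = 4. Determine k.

For a tangent, require d(centre, line) = r = 2.
|2·9 + 5·(−3) − k| / √29 = 2
|k − (3)| = 2√29.

k = 3 ± 2√29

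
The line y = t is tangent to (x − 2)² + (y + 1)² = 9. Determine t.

For a tangent, require d(centre, line) = r = 3.
|0·2 + 1·(−1) − t| / √1 = 3
|t − (−1)| = 3, so t = 2 or t = −4.

t = −4 or t = 2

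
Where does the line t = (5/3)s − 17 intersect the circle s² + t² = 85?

(6, −7) and (9, −2)

Substitute t = (−51 + 5s)/3:
34s² − 510s + 1836 = 0  ⟹  s² − 15s + 54 = 0
s = 9 or s = 6, giving (9, −2) and (6, −7).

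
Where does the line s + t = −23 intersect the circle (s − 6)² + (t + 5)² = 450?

Express t = −s − 23 and substitute into the circle:
2s² + 24s − 90 = 0  ⟹  s² + 12s − 45 = 0
s = 3 or s = −15, giving (3, −26) and (−15, −8).

(−15, −8) and (3, −26)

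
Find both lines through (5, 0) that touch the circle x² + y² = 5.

Let a tangent through (5, 0) have slope m. Its distance from (0, 0) must equal √5:
(−5m − (0))² = 5(m² + 1)
4m² − 1 = 0, so m = −1/2 or m = 1/2.
Through (5, 0) these give x + 2y = 5 and x − 2y = 5.

x + 2y = 5 and x − 2y = 5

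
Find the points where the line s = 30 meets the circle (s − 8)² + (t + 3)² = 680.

The line gives s = 30. Substituting into the circle:
t² + 6t − 187 = 0
t = 11 or t = −17, giving (30, 11) and (30, −17).

(30, −17) and (30, 11)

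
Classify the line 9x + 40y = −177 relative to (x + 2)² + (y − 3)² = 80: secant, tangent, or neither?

d² = (9·(−2) + 40·3 − (−177))²/1681 = 77841/1681; r² = 80.
Since d² < r², the line cuts the circle twice.

secant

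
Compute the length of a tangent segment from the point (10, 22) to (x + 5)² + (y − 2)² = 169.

Centre (−5, 2), r² = 169. |PO|² = (15)² + (20)² = 625.
By the tangent–radius right angle, tangent length = √(|PO|² − r²) = √456 = 2√114.

2√114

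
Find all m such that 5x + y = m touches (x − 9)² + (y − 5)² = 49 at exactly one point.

m = 50 ± 7√26

The line touches the circle iff its distance from (9, 5) is 7:
|5·9 + 1·5 − m| / √26 = 7
|m − (50)| = 7√26.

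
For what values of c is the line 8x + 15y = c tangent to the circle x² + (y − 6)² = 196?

The line touches the circle iff its distance from (0, 6) is 14:
|8·0 + 15·6 − c| / √289 = 14
|c − (90)| = 14·17, so c = 328 or c = −148.

c = −148 or c = 328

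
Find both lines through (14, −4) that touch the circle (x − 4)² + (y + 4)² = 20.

Let a tangent through (14, −4) have slope m. Its distance from (4, −4) must equal 2√5:
(−10m − (0))² = 20(m² + 1)
4m² − 1 = 0, so m = −1/2 or m = 1/2.
Through (14, −4) these give x + 2y = 6 and x − 2y = 22.

x + 2y = 6 and x − 2y = 22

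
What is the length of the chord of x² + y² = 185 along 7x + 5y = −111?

√74

Express y = (−111 − 7x)/5 and substitute into the circle:
74x² + 1554x + 7696 = 0  ⟹  x² + 21x + 104 = 0
x = −8 or x = −13, giving (−8, −11) and (−13, −4).
Chord length = distance between (−8, −11) and (−13, −4) = √74 = √74.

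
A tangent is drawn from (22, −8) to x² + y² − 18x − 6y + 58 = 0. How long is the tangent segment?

√258

With centre O = (9, 3), |OP|² = 290 and r² = 32.
Power of the point: PT² = |PO|² − r² = 258, so PT = √258.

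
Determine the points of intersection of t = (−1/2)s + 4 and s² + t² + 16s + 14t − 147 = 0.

(−10, 9) and (6, 1)

Substitute t = (8 − s)/2:
5s² + 20s − 300 = 0  ⟹  s² + 4s − 60 = 0
s = 6 or s = −10, giving (6, 1) and (−10, 9).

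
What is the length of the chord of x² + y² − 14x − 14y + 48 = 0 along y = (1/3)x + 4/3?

Centre (7, 7), r² = 50. Perpendicular distance d from centre to line = |−10| / √10 = 10/√10.
Half the chord is √(r² − d²) = √(40), so the full chord is 4√10.

4√10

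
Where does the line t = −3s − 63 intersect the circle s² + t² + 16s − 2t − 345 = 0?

(−25, 12) and (−15, −18)

Substitute t = −3s − 63:
10s² + 400s + 3750 = 0  ⟹  s² + 40s + 375 = 0
s = −15 or s = −25, giving (−15, −18) and (−25, 12).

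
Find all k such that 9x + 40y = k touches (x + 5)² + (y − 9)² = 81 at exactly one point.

Tangency holds when the distance from the centre (−5, 9) to the line equals the radius 9:
|9·(−5) + 40·9 − k| / √1681 = 9
|k − (315)| = 9·41, so k = 684 or k = −54.

k = −54 or k = 684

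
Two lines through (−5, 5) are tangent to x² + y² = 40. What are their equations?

Write the tangent as mx − y + (5 − m·(−5)) = 0 and set its distance from the centre to 2√10:
[m·(5) − (−5)]² = 40(m² + 1)
3m² − 10m + 3 = 0, so m = 1/3 or m = 3.
With m = 1/3: x − 3y = −20. With m = 3: 3x − y = −20.

x − 3y = −20 and 3x − y = −20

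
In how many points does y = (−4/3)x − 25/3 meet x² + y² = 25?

1

Substituting the line into the circle gives 25x² + 200x + 400 = 0.
Discriminant = (200)² − 4·25·(400) = 0.
A repeated root: the line is tangent.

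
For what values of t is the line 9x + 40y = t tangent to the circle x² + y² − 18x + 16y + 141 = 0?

t = −321 or t = −157

Tangency holds when the distance from the centre (9, −8) to the line equals the radius 2:
|9·9 + 40·(−8) − t| / √1681 = 2
|t − (−239)| = 2·41, so t = −157 or t = −321.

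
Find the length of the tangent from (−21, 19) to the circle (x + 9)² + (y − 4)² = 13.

The centre is (−9, 4) and r = √13. The square of the distance from P to the centre is 144 + 225 = 369.
By the tangent–radius right angle, tangent length = √(|PO|² − r²) = √356 = 2√89.

2√89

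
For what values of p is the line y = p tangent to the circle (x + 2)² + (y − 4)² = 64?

p = −4 or p = 12

The line touches the circle iff its distance from (−2, 4) is 8:
|0·(−2) + 1·4 − p| / √1 = 8
|p − (4)| = 8, so p = 12 or p = −4.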